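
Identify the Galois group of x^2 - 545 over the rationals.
Gal(K/Q) = Z/2Z (cyclic of order 2)

x^2 - 545 is irreducible over Q since 545 is not a rational square. The splitting field Q(sqrt(545)) has degree 2 over Q, and its unique nontrivial automorphism is sqrt(545) ↦ -sqrt(545). Hence Gal(Q(sqrt(545))/Q) = Z/2Z.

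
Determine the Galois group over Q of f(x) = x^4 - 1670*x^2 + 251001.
Gal(K/Q) = Z/2Z (cyclic of order 2)

f factors as (x^2 - 167)(x^2 - 1503), so the splitting field is K = Q(sqrt(167), sqrt(1503)). The squarefree part of 167 is 167 and the squarefree part of 1503 is also 167, so sqrt(167) and sqrt(1503) are both rational multiples of sqrt(167). Hence Q(sqrt(167)) = Q(sqrt(1503)) = Q(sqrt(167)), and the splitting field collapses to a single degree-2 extension with Galois group Z/2Z.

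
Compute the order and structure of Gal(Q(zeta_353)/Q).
|Gal(Q(zeta_353)/Q)| = phi(353) = 352; group ≅ (Z/353Z)^* ≅ Z/352Z

The n-th cyclotomic polynomial Φ_353(x) is the minimal polynomial of zeta_353 over Q and has degree phi(353) = 352. So Q(zeta_353) is a degree-352 Galois extension with Galois group (Z/353Z)^*. (Z/353Z)^* is cyclic since 353 is an odd prime power (or 4). Hence Gal(Q(zeta_353)/Q) ≅ Z/352Z.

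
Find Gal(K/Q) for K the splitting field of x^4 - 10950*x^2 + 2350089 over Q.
Gal(K/Q) = Z/2Z (cyclic of order 2)

f factors as (x^2 - 10731)(x^2 - 219), so the splitting field is K = Q(sqrt(10731), sqrt(219)). The squarefree part of 10731 is 219 and the squarefree part of 219 is also 219, so sqrt(10731) and sqrt(219) are both rational multiples of sqrt(219). Hence Q(sqrt(10731)) = Q(sqrt(219)) = Q(sqrt(219)), and the splitting field collapses to a single degree-2 extension with Galois group Z/2Z.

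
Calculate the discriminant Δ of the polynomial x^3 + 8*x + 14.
Δ = -7340

For a depressed cubic x^3 + p x + q the discriminant is Δ = -4 p^3 - 27 q^2 = -4*(8)^3 - 27*(14)^2 = -2048 - 5292 = -7340.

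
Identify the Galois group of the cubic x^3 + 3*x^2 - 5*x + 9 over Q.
Gal(K/Q) = S_3 (symmetric group of order 6)

Compute the discriminant of x^3 + (3)*x^2 + (-5)*x + (9): Δ = -4864. Since Δ is not a rational square, the Galois group is not contained in A_3; it must be the full S_3 (irreducibility of the cubic rules out anything smaller).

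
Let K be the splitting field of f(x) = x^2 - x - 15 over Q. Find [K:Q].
[K:Q] = 2

The discriminant of x^2 + (-1)*x + (-15) is b^2 - 4c = 1 - (-60) = 61. Since 61 is not a perfect square in Q, the polynomial is irreducible over Q. Its two roots generate a degree-2 extension, so [K:Q] = 2.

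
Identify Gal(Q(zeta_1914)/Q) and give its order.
|Gal(Q(zeta_1914)/Q)| = phi(1914) = 560; group ≅ (Z/1914Z)^* ≅ Z/2Z × Z/10Z × Z/28Z

The n-th cyclotomic polynomial Φ_1914(x) is the minimal polynomial of zeta_1914 over Q and has degree phi(1914) = 560. So Q(zeta_1914) is a degree-560 Galois extension with Galois group (Z/1914Z)^*. By CRT, (Z/1914Z)^* ≅ (Z/2Z)^* × (Z/3Z)^* × (Z/11Z)^* × (Z/29Z)^*. Each prime-power unit group is (Z/2Z)^* ≅ trivial group (order 1); (Z/3Z)^* ≅ Z/2Z; (Z/11Z)^* ≅ Z/10Z; (Z/29Z)^* ≅ Z/28Z. Hence Gal(Q(zeta_1914)/Q) ≅ Z/2Z × Z/10Z × Z/28Z.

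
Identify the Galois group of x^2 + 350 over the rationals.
Gal(K/Q) = Z/2Z (cyclic of order 2)

x^2 + 350 is irreducible over Q since -350 is not a rational square. The splitting field Q(sqrt(-350)) has degree 2 over Q, and its unique nontrivial automorphism is sqrt(-350) ↦ -sqrt(-350). Hence Gal(Q(sqrt(-350))/Q) = Z/2Z.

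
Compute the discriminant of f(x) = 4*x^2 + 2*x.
Δ = 4

For a quadratic a x^2 + b x + c the discriminant is Δ = b^2 - 4ac = (2)^2 - 4*(4)*(0) = 4 - (0) = 4.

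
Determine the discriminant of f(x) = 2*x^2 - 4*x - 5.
Δ = 56

For a quadratic a x^2 + b x + c the discriminant is Δ = b^2 - 4ac = (-4)^2 - 4*(2)*(-5) = 16 - (-40) = 56.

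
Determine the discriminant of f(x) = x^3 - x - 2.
Δ = -104

For a depressed cubic x^3 + p x + q the discriminant is Δ = -4 p^3 - 27 q^2 = -4*(-1)^3 - 27*(-2)^2 = 4 - 108 = -104.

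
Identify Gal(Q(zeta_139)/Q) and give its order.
|Gal(Q(zeta_139)/Q)| = phi(139) = 138; group ≅ (Z/139Z)^* ≅ Z/138Z

The n-th cyclotomic polynomial Φ_139(x) is the minimal polynomial of zeta_139 over Q and has degree phi(139) = 138. So Q(zeta_139) is a degree-138 Galois extension with Galois group (Z/139Z)^*. (Z/139Z)^* is cyclic since 139 is an odd prime power (or 4). Hence Gal(Q(zeta_139)/Q) ≅ Z/138Z.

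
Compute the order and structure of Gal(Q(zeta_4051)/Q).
|Gal(Q(zeta_4051)/Q)| = phi(4051) = 4050; group ≅ (Z/4051Z)^* ≅ Z/4050Z

The n-th cyclotomic polynomial Φ_4051(x) is the minimal polynomial of zeta_4051 over Q and has degree phi(4051) = 4050. So Q(zeta_4051) is a degree-4050 Galois extension with Galois group (Z/4051Z)^*. (Z/4051Z)^* is cyclic since 4051 is an odd prime power (or 4). Hence Gal(Q(zeta_4051)/Q) ≅ Z/4050Z.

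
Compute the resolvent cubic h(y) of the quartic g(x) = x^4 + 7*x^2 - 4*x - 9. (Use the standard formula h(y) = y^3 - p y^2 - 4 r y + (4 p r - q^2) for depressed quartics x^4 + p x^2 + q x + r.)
h(y) = y^3 - 7*y^2 + 36*y - 268

Identify coefficients: p = 7, q = -4, r = -9.
Plug into h(y) = y^3 - p y^2 - 4 r y + (4 p r - q^2):
  h(y) = y^3 - (7) y^2 - 4*(-9) y + (4*(7)*(-9) - (-4)^2)
       = y^3 + (-7) y^2 + (36) y + (-268).
Simplifying: h(y) = y^3 - 7*y^2 + 36*y - 268.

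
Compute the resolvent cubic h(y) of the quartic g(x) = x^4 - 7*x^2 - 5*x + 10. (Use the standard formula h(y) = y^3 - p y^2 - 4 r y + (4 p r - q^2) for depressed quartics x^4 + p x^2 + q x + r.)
h(y) = y^3 + 7*y^2 - 40*y - 305

Identify coefficients: p = -7, q = -5, r = 10.
Plug into h(y) = y^3 - p y^2 - 4 r y + (4 p r - q^2):
  h(y) = y^3 - (-7) y^2 - 4*(10) y + (4*(-7)*(10) - (-5)^2)
       = y^3 + (7) y^2 + (-40) y + (-305).
Simplifying: h(y) = y^3 + 7*y^2 - 40*y - 305.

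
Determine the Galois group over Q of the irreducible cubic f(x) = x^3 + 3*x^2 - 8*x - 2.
Gal(K/Q) = S_3 (symmetric group of order 6)

Compute the discriminant of x^3 + (3)*x^2 + (-8)*x + (-2): Δ = 3596. Since Δ is not a rational square, the Galois group is not contained in A_3; it must be the full S_3 (irreducibility of the cubic rules out anything smaller).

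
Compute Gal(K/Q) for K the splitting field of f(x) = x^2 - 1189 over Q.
Gal(K/Q) = Z/2Z (cyclic of order 2)

x^2 - 1189 is irreducible over Q since 1189 is not a rational square. The splitting field Q(sqrt(1189)) has degree 2 over Q, and its unique nontrivial automorphism is sqrt(1189) ↦ -sqrt(1189). Hence Gal(Q(sqrt(1189))/Q) = Z/2Z.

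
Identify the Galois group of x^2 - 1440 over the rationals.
Gal(K/Q) = Z/2Z (cyclic of order 2)

x^2 - 1440 is irreducible over Q since 1440 is not a rational square. The splitting field Q(sqrt(1440)) has degree 2 over Q, and its unique nontrivial automorphism is sqrt(1440) ↦ -sqrt(1440). Hence Gal(Q(sqrt(1440))/Q) = Z/2Z.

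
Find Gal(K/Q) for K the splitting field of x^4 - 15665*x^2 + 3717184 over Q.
Gal(K/Q) = Z/2Z (cyclic of order 2)

f factors as (x^2 - 241)(x^2 - 15424), so the splitting field is K = Q(sqrt(241), sqrt(15424)). The squarefree part of 241 is 241 and the squarefree part of 15424 is also 241, so sqrt(241) and sqrt(15424) are both rational multiples of sqrt(241). Hence Q(sqrt(241)) = Q(sqrt(15424)) = Q(sqrt(241)), and the splitting field collapses to a single degree-2 extension with Galois group Z/2Z.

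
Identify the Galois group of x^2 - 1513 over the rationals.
Gal(K/Q) = Z/2Z (cyclic of order 2)

x^2 - 1513 is irreducible over Q since 1513 is not a rational square. The splitting field Q(sqrt(1513)) has degree 2 over Q, and its unique nontrivial automorphism is sqrt(1513) ↦ -sqrt(1513). Hence Gal(Q(sqrt(1513))/Q) = Z/2Z.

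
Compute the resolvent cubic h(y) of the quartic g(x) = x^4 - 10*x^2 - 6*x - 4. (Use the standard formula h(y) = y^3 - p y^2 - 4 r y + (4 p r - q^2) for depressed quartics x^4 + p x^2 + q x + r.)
h(y) = y^3 + 10*y^2 + 16*y + 124

Identify coefficients: p = -10, q = -6, r = -4.
Plug into h(y) = y^3 - p y^2 - 4 r y + (4 p r - q^2):
  h(y) = y^3 - (-10) y^2 - 4*(-4) y + (4*(-10)*(-4) - (-6)^2)
       = y^3 + (10) y^2 + (16) y + (124).
Simplifying: h(y) = y^3 + 10*y^2 + 16*y + 124.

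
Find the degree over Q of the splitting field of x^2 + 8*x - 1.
[K:Q] = 2

The discriminant of x^2 + (8)*x + (-1) is b^2 - 4c = 64 - (-4) = 68. Since 68 is not a perfect square in Q, the polynomial is irreducible over Q. Its two roots generate a degree-2 extension, so [K:Q] = 2.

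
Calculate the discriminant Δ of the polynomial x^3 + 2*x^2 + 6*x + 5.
Δ = -475

For x^3 + a x^2 + b x + c the discriminant is Δ = 18 a b c - 4 a^3 c + a^2 b^2 - 4 b^3 - 27 c^2.
Plug a = 2, b = 6, c = 5:
  18*(2)*(6)*(5) - 4*(2)^3*(5) + (2)^2*(6)^2 - 4*(6)^3 - 27*(5)^2
  = 1080 + (-160) + 144 + (-864) + (-675)
  = -475.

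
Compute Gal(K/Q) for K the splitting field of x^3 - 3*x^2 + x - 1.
Gal(K/Q) = S_3 (symmetric group of order 6)

Compute the discriminant of x^3 + (-3)*x^2 + (1)*x + (-1): Δ = -76. Since Δ is not a rational square, the Galois group is not contained in A_3; it must be the full S_3 (irreducibility of the cubic rules out anything smaller).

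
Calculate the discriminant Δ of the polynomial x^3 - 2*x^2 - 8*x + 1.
Δ = 2597

For x^3 + a x^2 + b x + c the discriminant is Δ = 18 a b c - 4 a^3 c + a^2 b^2 - 4 b^3 - 27 c^2.
Plug a = -2, b = -8, c = 1:
  18*(-2)*(-8)*(1) - 4*(-2)^3*(1) + (-2)^2*(-8)^2 - 4*(-8)^3 - 27*(1)^2
  = 288 + (32) + 256 + (2048) + (-27)
  = 2597.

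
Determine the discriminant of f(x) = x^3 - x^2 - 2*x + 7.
Δ = -1007

For x^3 + a x^2 + b x + c the discriminant is Δ = 18 a b c - 4 a^3 c + a^2 b^2 - 4 b^3 - 27 c^2.
Plug a = -1, b = -2, c = 7:
  18*(-1)*(-2)*(7) - 4*(-1)^3*(7) + (-1)^2*(-2)^2 - 4*(-2)^3 - 27*(7)^2
  = 252 + (28) + 4 + (32) + (-1323)
  = -1007.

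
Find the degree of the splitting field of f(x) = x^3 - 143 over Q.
[K:Q] = 6

x^3 - 143 has one real root r = 143^(1/3) and two complex roots r*zeta_3, r*zeta_3^2 where zeta_3 = e^(2*pi*i/3). The splitting field is Q(r, zeta_3). [Q(r):Q] = 3 and [Q(zeta_3):Q] = 2 with gcd = 1, so [Q(r, zeta_3):Q] = 3 * 2 = 6.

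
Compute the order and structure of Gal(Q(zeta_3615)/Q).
|Gal(Q(zeta_3615)/Q)| = phi(3615) = 1920; group ≅ (Z/3615Z)^* ≅ Z/2Z × Z/4Z × Z/240Z

The n-th cyclotomic polynomial Φ_3615(x) is the minimal polynomial of zeta_3615 over Q and has degree phi(3615) = 1920. So Q(zeta_3615) is a degree-1920 Galois extension with Galois group (Z/3615Z)^*. By CRT, (Z/3615Z)^* ≅ (Z/3Z)^* × (Z/5Z)^* × (Z/241Z)^*. Each prime-power unit group is (Z/3Z)^* ≅ Z/2Z; (Z/5Z)^* ≅ Z/4Z; (Z/241Z)^* ≅ Z/240Z. Hence Gal(Q(zeta_3615)/Q) ≅ Z/2Z × Z/4Z × Z/240Z.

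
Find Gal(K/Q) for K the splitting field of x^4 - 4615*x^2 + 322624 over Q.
Gal(K/Q) = Z/2Z (cyclic of order 2)

f factors as (x^2 - 71)(x^2 - 4544), so the splitting field is K = Q(sqrt(71), sqrt(4544)). The squarefree part of 71 is 71 and the squarefree part of 4544 is also 71, so sqrt(71) and sqrt(4544) are both rational multiples of sqrt(71). Hence Q(sqrt(71)) = Q(sqrt(4544)) = Q(sqrt(71)), and the splitting field collapses to a single degree-2 extension with Galois group Z/2Z.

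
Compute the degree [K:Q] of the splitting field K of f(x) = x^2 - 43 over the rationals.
[K:Q] = 2

The polynomial x^2 - 43 is irreducible over Q since 43 is not a perfect square. Its splitting field is Q(sqrt(43)), which has degree 2 over Q.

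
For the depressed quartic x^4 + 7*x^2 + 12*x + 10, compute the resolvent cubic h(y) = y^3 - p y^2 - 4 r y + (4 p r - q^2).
h(y) = y^3 - 7*y^2 - 40*y + 136

Identify coefficients: p = 7, q = 12, r = 10.
Plug into h(y) = y^3 - p y^2 - 4 r y + (4 p r - q^2):
  h(y) = y^3 - (7) y^2 - 4*(10) y + (4*(7)*(10) - (12)^2)
       = y^3 + (-7) y^2 + (-40) y + (136).
Simplifying: h(y) = y^3 - 7*y^2 - 40*y + 136.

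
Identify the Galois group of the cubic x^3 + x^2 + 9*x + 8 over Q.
Gal(K/Q) = S_3 (symmetric group of order 6)

Compute the discriminant of x^3 + (1)*x^2 + (9)*x + (8): Δ = -3299. Since Δ is not a rational square, the Galois group is not contained in A_3; it must be the full S_3 (irreducibility of the cubic rules out anything smaller).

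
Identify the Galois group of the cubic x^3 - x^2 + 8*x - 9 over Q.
Gal(K/Q) = S_3 (symmetric group of order 6)

Compute the discriminant of x^3 + (-1)*x^2 + (8)*x + (-9): Δ = -2911. Since Δ is not a rational square, the Galois group is not contained in A_3; it must be the full S_3 (irreducibility of the cubic rules out anything smaller).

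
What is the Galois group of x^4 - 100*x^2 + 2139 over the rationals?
Gal(K/Q) = V_4 (Klein four-group, Z/2Z × Z/2Z)

f factors as (x^2 - 31)(x^2 - 69), so the splitting field is K = Q(sqrt(31), sqrt(69)). The elements 31, 69, 2139 are all non-squares in Q, so sqrt(31) and sqrt(69) generate independent quadratic extensions. Thus [K:Q] = 4 and Gal(K/Q) is generated by the two order-2 automorphisms sqrt(31) ↦ -sqrt(31) and sqrt(69) ↦ -sqrt(69), giving V_4.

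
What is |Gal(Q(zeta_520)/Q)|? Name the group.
|Gal(Q(zeta_520)/Q)| = phi(520) = 192; group ≅ (Z/520Z)^* ≅ Z/2Z × Z/2Z × Z/4Z × Z/12Z

The n-th cyclotomic polynomial Φ_520(x) is the minimal polynomial of zeta_520 over Q and has degree phi(520) = 192. So Q(zeta_520) is a degree-192 Galois extension with Galois group (Z/520Z)^*. By CRT, (Z/520Z)^* ≅ (Z/8Z)^* × (Z/5Z)^* × (Z/13Z)^*. Each prime-power unit group is (Z/8Z)^* ≅ Z/2Z × Z/2Z; (Z/5Z)^* ≅ Z/4Z; (Z/13Z)^* ≅ Z/12Z. Hence Gal(Q(zeta_520)/Q) ≅ Z/2Z × Z/2Z × Z/4Z × Z/12Z.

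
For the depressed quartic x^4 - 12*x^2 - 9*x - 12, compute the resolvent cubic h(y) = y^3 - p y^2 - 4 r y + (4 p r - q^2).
h(y) = y^3 + 12*y^2 + 48*y + 495

Identify coefficients: p = -12, q = -9, r = -12.
Plug into h(y) = y^3 - p y^2 - 4 r y + (4 p r - q^2):
  h(y) = y^3 - (-12) y^2 - 4*(-12) y + (4*(-12)*(-12) - (-9)^2)
       = y^3 + (12) y^2 + (48) y + (495).
Simplifying: h(y) = y^3 + 12*y^2 + 48*y + 495.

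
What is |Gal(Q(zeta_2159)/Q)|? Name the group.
|Gal(Q(zeta_2159)/Q)| = phi(2159) = 2016; group ≅ (Z/2159Z)^* ≅ Z/16Z × Z/126Z

The n-th cyclotomic polynomial Φ_2159(x) is the minimal polynomial of zeta_2159 over Q and has degree phi(2159) = 2016. So Q(zeta_2159) is a degree-2016 Galois extension with Galois group (Z/2159Z)^*. By CRT, (Z/2159Z)^* ≅ (Z/17Z)^* × (Z/127Z)^*. Each prime-power unit group is (Z/17Z)^* ≅ Z/16Z; (Z/127Z)^* ≅ Z/126Z. Hence Gal(Q(zeta_2159)/Q) ≅ Z/16Z × Z/126Z.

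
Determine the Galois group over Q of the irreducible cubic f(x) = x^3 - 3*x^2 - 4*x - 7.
Gal(K/Q) = S_3 (symmetric group of order 6)

Compute the discriminant of x^3 + (-3)*x^2 + (-4)*x + (-7): Δ = -3191. Since Δ is not a rational square, the Galois group is not contained in A_3; it must be the full S_3 (irreducibility of the cubic rules out anything smaller).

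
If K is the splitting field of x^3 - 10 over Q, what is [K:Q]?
[K:Q] = 6

x^3 - 10 has one real root r = 10^(1/3) and two complex roots r*zeta_3, r*zeta_3^2 where zeta_3 = e^(2*pi*i/3). The splitting field is Q(r, zeta_3). [Q(r):Q] = 3 and [Q(zeta_3):Q] = 2 with gcd = 1, so [Q(r, zeta_3):Q] = 3 * 2 = 6.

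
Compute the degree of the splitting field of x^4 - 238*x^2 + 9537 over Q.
[K:Q] = 4

f factors as (x^2 - 51)(x^2 - 187); the splitting field is K = Q(sqrt(51), sqrt(187)). Since 51, 187, and 9537 are all non-squares in Q, the three subfields Q(sqrt(51)), Q(sqrt(187)), Q(sqrt(9537)) are distinct degree-2 extensions, so [K:Q] = 4 (Klein four Galois group).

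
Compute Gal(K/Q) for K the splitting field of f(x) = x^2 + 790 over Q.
Gal(K/Q) = Z/2Z (cyclic of order 2)

x^2 + 790 is irreducible over Q since -790 is not a rational square. The splitting field Q(sqrt(-790)) has degree 2 over Q, and its unique nontrivial automorphism is sqrt(-790) ↦ -sqrt(-790). Hence Gal(Q(sqrt(-790))/Q) = Z/2Z.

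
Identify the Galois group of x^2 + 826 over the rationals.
Gal(K/Q) = Z/2Z (cyclic of order 2)

x^2 + 826 is irreducible over Q since -826 is not a rational square. The splitting field Q(sqrt(-826)) has degree 2 over Q, and its unique nontrivial automorphism is sqrt(-826) ↦ -sqrt(-826). Hence Gal(Q(sqrt(-826))/Q) = Z/2Z.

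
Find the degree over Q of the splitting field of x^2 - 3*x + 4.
[K:Q] = 2

The discriminant of x^2 + (-3)*x + (4) is b^2 - 4c = 9 - (16) = -7. Since -7 is not a perfect square in Q, the polynomial is irreducible over Q. Its two roots generate a degree-2 extension, so [K:Q] = 2.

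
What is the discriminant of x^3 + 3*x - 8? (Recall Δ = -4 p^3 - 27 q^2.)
Δ = -1836

For a depressed cubic x^3 + p x + q the discriminant is Δ = -4 p^3 - 27 q^2 = -4*(3)^3 - 27*(-8)^2 = -108 - 1728 = -1836.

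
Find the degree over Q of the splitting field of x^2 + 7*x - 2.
[K:Q] = 2

The discriminant of x^2 + (7)*x + (-2) is b^2 - 4c = 49 - (-8) = 57. Since 57 is not a perfect square in Q, the polynomial is irreducible over Q. Its two roots generate a degree-2 extension, so [K:Q] = 2.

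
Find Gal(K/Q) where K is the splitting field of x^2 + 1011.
Gal(K/Q) = Z/2Z (cyclic of order 2)

x^2 + 1011 is irreducible over Q since -1011 is not a rational square. The splitting field Q(sqrt(-1011)) has degree 2 over Q, and its unique nontrivial automorphism is sqrt(-1011) ↦ -sqrt(-1011). Hence Gal(Q(sqrt(-1011))/Q) = Z/2Z.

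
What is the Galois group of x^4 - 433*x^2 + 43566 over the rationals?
Gal(K/Q) = V_4 (Klein four-group, Z/2Z × Z/2Z)

f factors as (x^2 - 159)(x^2 - 274), so the splitting field is K = Q(sqrt(159), sqrt(274)). The elements 159, 274, 43566 are all non-squares in Q, so sqrt(159) and sqrt(274) generate independent quadratic extensions. Thus [K:Q] = 4 and Gal(K/Q) is generated by the two order-2 automorphisms sqrt(159) ↦ -sqrt(159) and sqrt(274) ↦ -sqrt(274), giving V_4.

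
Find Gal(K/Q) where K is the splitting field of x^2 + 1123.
Gal(K/Q) = Z/2Z (cyclic of order 2)

x^2 + 1123 is irreducible over Q since -1123 is not a rational square. The splitting field Q(sqrt(-1123)) has degree 2 over Q, and its unique nontrivial automorphism is sqrt(-1123) ↦ -sqrt(-1123). Hence Gal(Q(sqrt(-1123))/Q) = Z/2Z.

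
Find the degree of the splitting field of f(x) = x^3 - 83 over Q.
[K:Q] = 6

x^3 - 83 has one real root r = 83^(1/3) and two complex roots r*zeta_3, r*zeta_3^2 where zeta_3 = e^(2*pi*i/3). The splitting field is Q(r, zeta_3). [Q(r):Q] = 3 and [Q(zeta_3):Q] = 2 with gcd = 1, so [Q(r, zeta_3):Q] = 3 * 2 = 6.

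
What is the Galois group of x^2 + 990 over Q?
Gal(K/Q) = Z/2Z (cyclic of order 2)

x^2 + 990 is irreducible over Q since -990 is not a rational square. The splitting field Q(sqrt(-990)) has degree 2 over Q, and its unique nontrivial automorphism is sqrt(-990) ↦ -sqrt(-990). Hence Gal(Q(sqrt(-990))/Q) = Z/2Z.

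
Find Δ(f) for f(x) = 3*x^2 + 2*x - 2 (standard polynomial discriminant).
Δ = 28

For a quadratic a x^2 + b x + c the discriminant is Δ = b^2 - 4ac = (2)^2 - 4*(3)*(-2) = 4 - (-24) = 28.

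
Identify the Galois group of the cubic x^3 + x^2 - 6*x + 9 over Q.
Gal(K/Q) = S_3 (symmetric group of order 6)

Compute the discriminant of x^3 + (1)*x^2 + (-6)*x + (9): Δ = -2295. Since Δ is not a rational square, the Galois group is not contained in A_3; it must be the full S_3 (irreducibility of the cubic rules out anything smaller).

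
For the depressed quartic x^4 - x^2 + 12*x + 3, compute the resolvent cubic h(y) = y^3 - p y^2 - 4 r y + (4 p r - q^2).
h(y) = y^3 + y^2 - 12*y - 156

Identify coefficients: p = -1, q = 12, r = 3.
Plug into h(y) = y^3 - p y^2 - 4 r y + (4 p r - q^2):
  h(y) = y^3 - (-1) y^2 - 4*(3) y + (4*(-1)*(3) - (12)^2)
       = y^3 + (1) y^2 + (-12) y + (-156).
Simplifying: h(y) = y^3 + y^2 - 12*y - 156.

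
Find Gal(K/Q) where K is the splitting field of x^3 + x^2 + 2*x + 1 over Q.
Gal(K/Q) = S_3 (symmetric group of order 6)

Compute the discriminant of x^3 + (1)*x^2 + (2)*x + (1): Δ = -23. Since Δ is not a rational square, the Galois group is not contained in A_3; it must be the full S_3 (irreducibility of the cubic rules out anything smaller).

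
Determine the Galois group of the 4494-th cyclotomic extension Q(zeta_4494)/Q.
|Gal(Q(zeta_4494)/Q)| = phi(4494) = 1272; group ≅ (Z/4494Z)^* ≅ Z/2Z × Z/6Z × Z/106Z

The n-th cyclotomic polynomial Φ_4494(x) is the minimal polynomial of zeta_4494 over Q and has degree phi(4494) = 1272. So Q(zeta_4494) is a degree-1272 Galois extension with Galois group (Z/4494Z)^*. By CRT, (Z/4494Z)^* ≅ (Z/2Z)^* × (Z/3Z)^* × (Z/7Z)^* × (Z/107Z)^*. Each prime-power unit group is (Z/2Z)^* ≅ trivial group (order 1); (Z/3Z)^* ≅ Z/2Z; (Z/7Z)^* ≅ Z/6Z; (Z/107Z)^* ≅ Z/106Z. Hence Gal(Q(zeta_4494)/Q) ≅ Z/2Z × Z/6Z × Z/106Z.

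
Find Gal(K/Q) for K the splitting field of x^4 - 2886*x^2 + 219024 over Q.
Gal(K/Q) = Z/2Z (cyclic of order 2)

f factors as (x^2 - 78)(x^2 - 2808), so the splitting field is K = Q(sqrt(78), sqrt(2808)). The squarefree part of 78 is 78 and the squarefree part of 2808 is also 78, so sqrt(78) and sqrt(2808) are both rational multiples of sqrt(78). Hence Q(sqrt(78)) = Q(sqrt(2808)) = Q(sqrt(78)), and the splitting field collapses to a single degree-2 extension with Galois group Z/2Z.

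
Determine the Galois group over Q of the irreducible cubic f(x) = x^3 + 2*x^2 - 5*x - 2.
Gal(K/Q) = S_3 (symmetric group of order 6)

Compute the discriminant of x^3 + (2)*x^2 + (-5)*x + (-2): Δ = 916. Since Δ is not a rational square, the Galois group is not contained in A_3; it must be the full S_3 (irreducibility of the cubic rules out anything smaller).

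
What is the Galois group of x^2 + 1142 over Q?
Gal(K/Q) = Z/2Z (cyclic of order 2)

x^2 + 1142 is irreducible over Q since -1142 is not a rational square. The splitting field Q(sqrt(-1142)) has degree 2 over Q, and its unique nontrivial automorphism is sqrt(-1142) ↦ -sqrt(-1142). Hence Gal(Q(sqrt(-1142))/Q) = Z/2Z.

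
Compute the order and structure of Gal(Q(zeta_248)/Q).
|Gal(Q(zeta_248)/Q)| = phi(248) = 120; group ≅ (Z/248Z)^* ≅ Z/2Z × Z/2Z × Z/30Z

The n-th cyclotomic polynomial Φ_248(x) is the minimal polynomial of zeta_248 over Q and has degree phi(248) = 120. So Q(zeta_248) is a degree-120 Galois extension with Galois group (Z/248Z)^*. By CRT, (Z/248Z)^* ≅ (Z/8Z)^* × (Z/31Z)^*. Each prime-power unit group is (Z/8Z)^* ≅ Z/2Z × Z/2Z; (Z/31Z)^* ≅ Z/30Z. Hence Gal(Q(zeta_248)/Q) ≅ Z/2Z × Z/2Z × Z/30Z.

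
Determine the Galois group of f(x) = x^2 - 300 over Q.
Gal(K/Q) = Z/2Z (cyclic of order 2)

x^2 - 300 is irreducible over Q since 300 is not a rational square. The splitting field Q(sqrt(300)) has degree 2 over Q, and its unique nontrivial automorphism is sqrt(300) ↦ -sqrt(300). Hence Gal(Q(sqrt(300))/Q) = Z/2Z.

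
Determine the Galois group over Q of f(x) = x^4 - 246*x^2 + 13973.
Gal(K/Q) = V_4 (Klein four-group, Z/2Z × Z/2Z)

f factors as (x^2 - 157)(x^2 - 89), so the splitting field is K = Q(sqrt(157), sqrt(89)). The elements 157, 89, 13973 are all non-squares in Q, so sqrt(157) and sqrt(89) generate independent quadratic extensions. Thus [K:Q] = 4 and Gal(K/Q) is generated by the two order-2 automorphisms sqrt(157) ↦ -sqrt(157) and sqrt(89) ↦ -sqrt(89), giving V_4.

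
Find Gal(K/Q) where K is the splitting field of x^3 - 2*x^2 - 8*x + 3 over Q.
Gal(K/Q) = S_3 (symmetric group of order 6)

Compute the discriminant of x^3 + (-2)*x^2 + (-8)*x + (3): Δ = 3021. Since Δ is not a rational square, the Galois group is not contained in A_3; it must be the full S_3 (irreducibility of the cubic rules out anything smaller).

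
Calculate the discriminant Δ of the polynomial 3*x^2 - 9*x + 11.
Δ = -51

For a quadratic a x^2 + b x + c the discriminant is Δ = b^2 - 4ac = (-9)^2 - 4*(3)*(11) = 81 - (132) = -51.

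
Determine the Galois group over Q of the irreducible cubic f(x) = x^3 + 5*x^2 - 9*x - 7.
Gal(K/Q) = S_3 (symmetric group of order 6)

Compute the discriminant of x^3 + (5)*x^2 + (-9)*x + (-7): Δ = 12788. Since Δ is not a rational square, the Galois group is not contained in A_3; it must be the full S_3 (irreducibility of the cubic rules out anything smaller).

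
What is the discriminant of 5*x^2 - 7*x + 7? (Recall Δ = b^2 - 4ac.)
Δ = -91

For a quadratic a x^2 + b x + c the discriminant is Δ = b^2 - 4ac = (-7)^2 - 4*(5)*(7) = 49 - (140) = -91.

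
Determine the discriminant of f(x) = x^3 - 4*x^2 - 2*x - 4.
Δ = -1936

For x^3 + a x^2 + b x + c the discriminant is Δ = 18 a b c - 4 a^3 c + a^2 b^2 - 4 b^3 - 27 c^2.
Plug a = -4, b = -2, c = -4:
  18*(-4)*(-2)*(-4) - 4*(-4)^3*(-4) + (-4)^2*(-2)^2 - 4*(-2)^3 - 27*(-4)^2
  = -576 + (-1024) + 64 + (32) + (-432)
  = -1936.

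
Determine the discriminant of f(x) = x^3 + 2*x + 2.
Δ = -140

For a depressed cubic x^3 + p x + q the discriminant is Δ = -4 p^3 - 27 q^2 = -4*(2)^3 - 27*(2)^2 = -32 - 108 = -140.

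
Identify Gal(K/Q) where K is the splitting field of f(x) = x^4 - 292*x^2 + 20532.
Gal(K/Q) = V_4 (Klein four-group, Z/2Z × Z/2Z)

f factors as (x^2 - 174)(x^2 - 118), so the splitting field is K = Q(sqrt(174), sqrt(118)). The elements 174, 118, 20532 are all non-squares in Q, so sqrt(174) and sqrt(118) generate independent quadratic extensions. Thus [K:Q] = 4 and Gal(K/Q) is generated by the two order-2 automorphisms sqrt(174) ↦ -sqrt(174) and sqrt(118) ↦ -sqrt(118), giving V_4.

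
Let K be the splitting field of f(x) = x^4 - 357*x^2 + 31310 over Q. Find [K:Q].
[K:Q] = 4

f factors as (x^2 - 155)(x^2 - 202); the splitting field is K = Q(sqrt(155), sqrt(202)). Since 155, 202, and 31310 are all non-squares in Q, the three subfields Q(sqrt(155)), Q(sqrt(202)), Q(sqrt(31310)) are distinct degree-2 extensions, so [K:Q] = 4 (Klein four Galois group).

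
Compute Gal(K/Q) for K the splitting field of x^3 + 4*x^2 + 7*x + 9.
Gal(K/Q) = S_3 (symmetric group of order 6)

Compute the discriminant of x^3 + (4)*x^2 + (7)*x + (9): Δ = -543. Since Δ is not a rational square, the Galois group is not contained in A_3; it must be the full S_3 (irreducibility of the cubic rules out anything smaller).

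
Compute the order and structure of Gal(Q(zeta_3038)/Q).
|Gal(Q(zeta_3038)/Q)| = phi(3038) = 1260; group ≅ (Z/3038Z)^* ≅ Z/30Z × Z/42Z

The n-th cyclotomic polynomial Φ_3038(x) is the minimal polynomial of zeta_3038 over Q and has degree phi(3038) = 1260. So Q(zeta_3038) is a degree-1260 Galois extension with Galois group (Z/3038Z)^*. By CRT, (Z/3038Z)^* ≅ (Z/2Z)^* × (Z/49Z)^* × (Z/31Z)^*. Each prime-power unit group is (Z/2Z)^* ≅ trivial group (order 1); (Z/49Z)^* ≅ Z/42Z; (Z/31Z)^* ≅ Z/30Z. Hence Gal(Q(zeta_3038)/Q) ≅ Z/30Z × Z/42Z.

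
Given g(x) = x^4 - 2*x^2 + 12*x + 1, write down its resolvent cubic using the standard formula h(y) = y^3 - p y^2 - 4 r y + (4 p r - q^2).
h(y) = y^3 + 2*y^2 - 4*y - 152

Identify coefficients: p = -2, q = 12, r = 1.
Plug into h(y) = y^3 - p y^2 - 4 r y + (4 p r - q^2):
  h(y) = y^3 - (-2) y^2 - 4*(1) y + (4*(-2)*(1) - (12)^2)
       = y^3 + (2) y^2 + (-4) y + (-152).
Simplifying: h(y) = y^3 + 2*y^2 - 4*y - 152.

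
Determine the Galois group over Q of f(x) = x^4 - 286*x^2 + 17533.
Gal(K/Q) = V_4 (Klein four-group, Z/2Z × Z/2Z)

f factors as (x^2 - 89)(x^2 - 197), so the splitting field is K = Q(sqrt(89), sqrt(197)). The elements 89, 197, 17533 are all non-squares in Q, so sqrt(89) and sqrt(197) generate independent quadratic extensions. Thus [K:Q] = 4 and Gal(K/Q) is generated by the two order-2 automorphisms sqrt(89) ↦ -sqrt(89) and sqrt(197) ↦ -sqrt(197), giving V_4.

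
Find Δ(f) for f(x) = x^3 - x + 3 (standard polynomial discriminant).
Δ = -239

For x^3 + a x^2 + b x + c the discriminant is Δ = 18 a b c - 4 a^3 c + a^2 b^2 - 4 b^3 - 27 c^2.
Plug a = 0, b = -1, c = 3:
  18*(0)*(-1)*(3) - 4*(0)^3*(3) + (0)^2*(-1)^2 - 4*(-1)^3 - 27*(3)^2
  = 0 + (0) + 0 + (4) + (-243)
  = -239.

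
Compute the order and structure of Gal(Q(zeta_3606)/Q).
|Gal(Q(zeta_3606)/Q)| = phi(3606) = 1200; group ≅ (Z/3606Z)^* ≅ Z/2Z × Z/600Z

The n-th cyclotomic polynomial Φ_3606(x) is the minimal polynomial of zeta_3606 over Q and has degree phi(3606) = 1200. So Q(zeta_3606) is a degree-1200 Galois extension with Galois group (Z/3606Z)^*. By CRT, (Z/3606Z)^* ≅ (Z/2Z)^* × (Z/3Z)^* × (Z/601Z)^*. Each prime-power unit group is (Z/2Z)^* ≅ trivial group (order 1); (Z/3Z)^* ≅ Z/2Z; (Z/601Z)^* ≅ Z/600Z. Hence Gal(Q(zeta_3606)/Q) ≅ Z/2Z × Z/600Z.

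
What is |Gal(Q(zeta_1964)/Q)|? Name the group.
|Gal(Q(zeta_1964)/Q)| = phi(1964) = 980; group ≅ (Z/1964Z)^* ≅ Z/2Z × Z/490Z

The n-th cyclotomic polynomial Φ_1964(x) is the minimal polynomial of zeta_1964 over Q and has degree phi(1964) = 980. So Q(zeta_1964) is a degree-980 Galois extension with Galois group (Z/1964Z)^*. By CRT, (Z/1964Z)^* ≅ (Z/4Z)^* × (Z/491Z)^*. Each prime-power unit group is (Z/4Z)^* ≅ Z/2Z; (Z/491Z)^* ≅ Z/490Z. Hence Gal(Q(zeta_1964)/Q) ≅ Z/2Z × Z/490Z.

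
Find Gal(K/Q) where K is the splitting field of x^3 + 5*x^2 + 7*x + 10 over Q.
Gal(K/Q) = S_3 (symmetric group of order 6)

Compute the discriminant of x^3 + (5)*x^2 + (7)*x + (10): Δ = -1547. Since Δ is not a rational square, the Galois group is not contained in A_3; it must be the full S_3 (irreducibility of the cubic rules out anything smaller).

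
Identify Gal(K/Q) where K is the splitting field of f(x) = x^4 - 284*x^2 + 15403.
Gal(K/Q) = V_4 (Klein four-group, Z/2Z × Z/2Z)

f factors as (x^2 - 211)(x^2 - 73), so the splitting field is K = Q(sqrt(211), sqrt(73)). The elements 211, 73, 15403 are all non-squares in Q, so sqrt(211) and sqrt(73) generate independent quadratic extensions. Thus [K:Q] = 4 and Gal(K/Q) is generated by the two order-2 automorphisms sqrt(211) ↦ -sqrt(211) and sqrt(73) ↦ -sqrt(73), giving V_4.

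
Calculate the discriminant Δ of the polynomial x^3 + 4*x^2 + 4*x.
Δ = 0

For x^3 + a x^2 + b x + c the discriminant is Δ = 18 a b c - 4 a^3 c + a^2 b^2 - 4 b^3 - 27 c^2.
Plug a = 4, b = 4, c = 0:
  18*(4)*(4)*(0) - 4*(4)^3*(0) + (4)^2*(4)^2 - 4*(4)^3 - 27*(0)^2
  = 0 + (0) + 256 + (-256) + (0)
  = 0.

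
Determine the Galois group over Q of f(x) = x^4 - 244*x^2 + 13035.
Gal(K/Q) = V_4 (Klein four-group, Z/2Z × Z/2Z)

f factors as (x^2 - 165)(x^2 - 79), so the splitting field is K = Q(sqrt(165), sqrt(79)). The elements 165, 79, 13035 are all non-squares in Q, so sqrt(165) and sqrt(79) generate independent quadratic extensions. Thus [K:Q] = 4 and Gal(K/Q) is generated by the two order-2 automorphisms sqrt(165) ↦ -sqrt(165) and sqrt(79) ↦ -sqrt(79), giving V_4.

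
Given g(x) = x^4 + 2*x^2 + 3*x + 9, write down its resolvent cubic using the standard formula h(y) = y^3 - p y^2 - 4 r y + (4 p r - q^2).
h(y) = y^3 - 2*y^2 - 36*y + 63

Identify coefficients: p = 2, q = 3, r = 9.
Plug into h(y) = y^3 - p y^2 - 4 r y + (4 p r - q^2):
  h(y) = y^3 - (2) y^2 - 4*(9) y + (4*(2)*(9) - (3)^2)
       = y^3 + (-2) y^2 + (-36) y + (63).
Simplifying: h(y) = y^3 - 2*y^2 - 36*y + 63.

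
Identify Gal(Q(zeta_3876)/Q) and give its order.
|Gal(Q(zeta_3876)/Q)| = phi(3876) = 1152; group ≅ (Z/3876Z)^* ≅ Z/2Z × Z/2Z × Z/16Z × Z/18Z

The n-th cyclotomic polynomial Φ_3876(x) is the minimal polynomial of zeta_3876 over Q and has degree phi(3876) = 1152. So Q(zeta_3876) is a degree-1152 Galois extension with Galois group (Z/3876Z)^*. By CRT, (Z/3876Z)^* ≅ (Z/4Z)^* × (Z/3Z)^* × (Z/17Z)^* × (Z/19Z)^*. Each prime-power unit group is (Z/4Z)^* ≅ Z/2Z; (Z/3Z)^* ≅ Z/2Z; (Z/17Z)^* ≅ Z/16Z; (Z/19Z)^* ≅ Z/18Z. Hence Gal(Q(zeta_3876)/Q) ≅ Z/2Z × Z/2Z × Z/16Z × Z/18Z.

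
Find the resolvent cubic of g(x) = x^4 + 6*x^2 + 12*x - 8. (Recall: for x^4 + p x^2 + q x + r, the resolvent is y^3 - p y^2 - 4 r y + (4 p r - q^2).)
h(y) = y^3 - 6*y^2 + 32*y - 336

Identify coefficients: p = 6, q = 12, r = -8.
Plug into h(y) = y^3 - p y^2 - 4 r y + (4 p r - q^2):
  h(y) = y^3 - (6) y^2 - 4*(-8) y + (4*(6)*(-8) - (12)^2)
       = y^3 + (-6) y^2 + (32) y + (-336).
Simplifying: h(y) = y^3 - 6*y^2 + 32*y - 336.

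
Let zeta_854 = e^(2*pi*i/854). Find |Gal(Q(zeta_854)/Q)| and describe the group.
|Gal(Q(zeta_854)/Q)| = phi(854) = 360; group ≅ (Z/854Z)^* ≅ Z/6Z × Z/60Z

The n-th cyclotomic polynomial Φ_854(x) is the minimal polynomial of zeta_854 over Q and has degree phi(854) = 360. So Q(zeta_854) is a degree-360 Galois extension with Galois group (Z/854Z)^*. By CRT, (Z/854Z)^* ≅ (Z/2Z)^* × (Z/7Z)^* × (Z/61Z)^*. Each prime-power unit group is (Z/2Z)^* ≅ trivial group (order 1); (Z/7Z)^* ≅ Z/6Z; (Z/61Z)^* ≅ Z/60Z. Hence Gal(Q(zeta_854)/Q) ≅ Z/6Z × Z/60Z.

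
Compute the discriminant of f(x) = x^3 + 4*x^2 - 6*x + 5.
Δ = -2675

For x^3 + a x^2 + b x + c the discriminant is Δ = 18 a b c - 4 a^3 c + a^2 b^2 - 4 b^3 - 27 c^2.
Plug a = 4, b = -6, c = 5:
  18*(4)*(-6)*(5) - 4*(4)^3*(5) + (4)^2*(-6)^2 - 4*(-6)^3 - 27*(5)^2
  = -2160 + (-1280) + 576 + (864) + (-675)
  = -2675.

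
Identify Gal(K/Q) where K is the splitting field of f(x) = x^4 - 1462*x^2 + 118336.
Gal(K/Q) = Z/2Z (cyclic of order 2)

f factors as (x^2 - 1376)(x^2 - 86), so the splitting field is K = Q(sqrt(1376), sqrt(86)). The squarefree part of 1376 is 86 and the squarefree part of 86 is also 86, so sqrt(1376) and sqrt(86) are both rational multiples of sqrt(86). Hence Q(sqrt(1376)) = Q(sqrt(86)) = Q(sqrt(86)), and the splitting field collapses to a single degree-2 extension with Galois group Z/2Z.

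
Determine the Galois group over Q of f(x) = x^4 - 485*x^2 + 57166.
Gal(K/Q) = V_4 (Klein four-group, Z/2Z × Z/2Z)

f factors as (x^2 - 202)(x^2 - 283), so the splitting field is K = Q(sqrt(202), sqrt(283)). The elements 202, 283, 57166 are all non-squares in Q, so sqrt(202) and sqrt(283) generate independent quadratic extensions. Thus [K:Q] = 4 and Gal(K/Q) is generated by the two order-2 automorphisms sqrt(202) ↦ -sqrt(202) and sqrt(283) ↦ -sqrt(283), giving V_4.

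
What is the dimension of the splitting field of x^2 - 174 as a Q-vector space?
[K:Q] = 2

The polynomial x^2 - 174 is irreducible over Q since 174 is not a perfect square. Its splitting field is Q(sqrt(174)), which has degree 2 over Q.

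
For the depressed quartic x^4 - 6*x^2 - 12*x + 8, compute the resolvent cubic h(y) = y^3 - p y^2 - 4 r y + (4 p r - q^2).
h(y) = y^3 + 6*y^2 - 32*y - 336

Identify coefficients: p = -6, q = -12, r = 8.
Plug into h(y) = y^3 - p y^2 - 4 r y + (4 p r - q^2):
  h(y) = y^3 - (-6) y^2 - 4*(8) y + (4*(-6)*(8) - (-12)^2)
       = y^3 + (6) y^2 + (-32) y + (-336).
Simplifying: h(y) = y^3 + 6*y^2 - 32*y - 336.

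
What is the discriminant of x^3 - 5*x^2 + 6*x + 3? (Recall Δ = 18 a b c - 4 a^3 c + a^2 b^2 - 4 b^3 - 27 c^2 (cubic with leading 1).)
Δ = -327

For x^3 + a x^2 + b x + c the discriminant is Δ = 18 a b c - 4 a^3 c + a^2 b^2 - 4 b^3 - 27 c^2.
Plug a = -5, b = 6, c = 3:
  18*(-5)*(6)*(3) - 4*(-5)^3*(3) + (-5)^2*(6)^2 - 4*(6)^3 - 27*(3)^2
  = -1620 + (1500) + 900 + (-864) + (-243)
  = -327.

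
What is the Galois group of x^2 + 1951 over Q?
Gal(K/Q) = Z/2Z (cyclic of order 2)

x^2 + 1951 is irreducible over Q since -1951 is not a rational square. The splitting field Q(sqrt(-1951)) has degree 2 over Q, and its unique nontrivial automorphism is sqrt(-1951) ↦ -sqrt(-1951). Hence Gal(Q(sqrt(-1951))/Q) = Z/2Z.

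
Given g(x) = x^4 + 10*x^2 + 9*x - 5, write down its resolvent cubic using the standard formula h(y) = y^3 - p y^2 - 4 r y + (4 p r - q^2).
h(y) = y^3 - 10*y^2 + 20*y - 281

Identify coefficients: p = 10, q = 9, r = -5.
Plug into h(y) = y^3 - p y^2 - 4 r y + (4 p r - q^2):
  h(y) = y^3 - (10) y^2 - 4*(-5) y + (4*(10)*(-5) - (9)^2)
       = y^3 + (-10) y^2 + (20) y + (-281).
Simplifying: h(y) = y^3 - 10*y^2 + 20*y - 281.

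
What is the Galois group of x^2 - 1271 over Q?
Gal(K/Q) = Z/2Z (cyclic of order 2)

x^2 - 1271 is irreducible over Q since 1271 is not a rational square. The splitting field Q(sqrt(1271)) has degree 2 over Q, and its unique nontrivial automorphism is sqrt(1271) ↦ -sqrt(1271). Hence Gal(Q(sqrt(1271))/Q) = Z/2Z.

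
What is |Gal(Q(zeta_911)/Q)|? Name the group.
|Gal(Q(zeta_911)/Q)| = phi(911) = 910; group ≅ (Z/911Z)^* ≅ Z/910Z

The n-th cyclotomic polynomial Φ_911(x) is the minimal polynomial of zeta_911 over Q and has degree phi(911) = 910. So Q(zeta_911) is a degree-910 Galois extension with Galois group (Z/911Z)^*. (Z/911Z)^* is cyclic since 911 is an odd prime power (or 4). Hence Gal(Q(zeta_911)/Q) ≅ Z/910Z.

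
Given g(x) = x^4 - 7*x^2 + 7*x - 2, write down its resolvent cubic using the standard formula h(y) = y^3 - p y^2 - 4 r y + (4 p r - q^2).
h(y) = y^3 + 7*y^2 + 8*y + 7

Identify coefficients: p = -7, q = 7, r = -2.
Plug into h(y) = y^3 - p y^2 - 4 r y + (4 p r - q^2):
  h(y) = y^3 - (-7) y^2 - 4*(-2) y + (4*(-7)*(-2) - (7)^2)
       = y^3 + (7) y^2 + (8) y + (7).
Simplifying: h(y) = y^3 + 7*y^2 + 8*y + 7.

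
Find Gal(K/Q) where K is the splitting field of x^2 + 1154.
Gal(K/Q) = Z/2Z (cyclic of order 2)

x^2 + 1154 is irreducible over Q since -1154 is not a rational square. The splitting field Q(sqrt(-1154)) has degree 2 over Q, and its unique nontrivial automorphism is sqrt(-1154) ↦ -sqrt(-1154). Hence Gal(Q(sqrt(-1154))/Q) = Z/2Z.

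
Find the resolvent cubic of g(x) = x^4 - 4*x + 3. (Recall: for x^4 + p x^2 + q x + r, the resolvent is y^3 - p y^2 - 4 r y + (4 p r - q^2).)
h(y) = y^3 - 12*y - 16

Identify coefficients: p = 0, q = -4, r = 3.
Plug into h(y) = y^3 - p y^2 - 4 r y + (4 p r - q^2):
  h(y) = y^3 - (0) y^2 - 4*(3) y + (4*(0)*(3) - (-4)^2)
       = y^3 + (0) y^2 + (-12) y + (-16).
Simplifying: h(y) = y^3 - 12*y - 16.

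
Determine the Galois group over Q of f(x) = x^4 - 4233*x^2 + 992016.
Gal(K/Q) = Z/2Z (cyclic of order 2)

f factors as (x^2 - 3984)(x^2 - 249), so the splitting field is K = Q(sqrt(3984), sqrt(249)). The squarefree part of 3984 is 249 and the squarefree part of 249 is also 249, so sqrt(3984) and sqrt(249) are both rational multiples of sqrt(249). Hence Q(sqrt(3984)) = Q(sqrt(249)) = Q(sqrt(249)), and the splitting field collapses to a single degree-2 extension with Galois group Z/2Z.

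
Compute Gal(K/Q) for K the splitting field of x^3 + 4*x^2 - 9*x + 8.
Gal(K/Q) = S_3 (symmetric group of order 6)

Compute the discriminant of x^3 + (4)*x^2 + (-9)*x + (8): Δ = -4748. Since Δ is not a rational square, the Galois group is not contained in A_3; it must be the full S_3 (irreducibility of the cubic rules out anything smaller).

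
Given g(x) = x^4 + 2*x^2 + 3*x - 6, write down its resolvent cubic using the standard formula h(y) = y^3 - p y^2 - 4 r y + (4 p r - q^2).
h(y) = y^3 - 2*y^2 + 24*y - 57

Identify coefficients: p = 2, q = 3, r = -6.
Plug into h(y) = y^3 - p y^2 - 4 r y + (4 p r - q^2):
  h(y) = y^3 - (2) y^2 - 4*(-6) y + (4*(2)*(-6) - (3)^2)
       = y^3 + (-2) y^2 + (24) y + (-57).
Simplifying: h(y) = y^3 - 2*y^2 + 24*y - 57.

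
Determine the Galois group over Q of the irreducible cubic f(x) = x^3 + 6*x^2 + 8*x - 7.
Gal(K/Q) = S_3 (symmetric group of order 6)

Compute the discriminant of x^3 + (6)*x^2 + (8)*x + (-7): Δ = -1067. Since Δ is not a rational square, the Galois group is not contained in A_3; it must be the full S_3 (irreducibility of the cubic rules out anything smaller).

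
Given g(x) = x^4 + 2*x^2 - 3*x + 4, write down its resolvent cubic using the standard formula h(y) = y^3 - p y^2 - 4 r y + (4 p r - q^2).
h(y) = y^3 - 2*y^2 - 16*y + 23

Identify coefficients: p = 2, q = -3, r = 4.
Plug into h(y) = y^3 - p y^2 - 4 r y + (4 p r - q^2):
  h(y) = y^3 - (2) y^2 - 4*(4) y + (4*(2)*(4) - (-3)^2)
       = y^3 + (-2) y^2 + (-16) y + (23).
Simplifying: h(y) = y^3 - 2*y^2 - 16*y + 23.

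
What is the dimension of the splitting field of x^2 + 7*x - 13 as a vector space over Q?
[K:Q] = 2

The discriminant of x^2 + (7)*x + (-13) is b^2 - 4c = 49 - (-52) = 101. Since 101 is not a perfect square in Q, the polynomial is irreducible over Q. Its two roots generate a degree-2 extension, so [K:Q] = 2.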